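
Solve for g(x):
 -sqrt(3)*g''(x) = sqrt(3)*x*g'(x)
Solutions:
 g(x) = C1 + C2*erf(sqrt(2)*x/2)


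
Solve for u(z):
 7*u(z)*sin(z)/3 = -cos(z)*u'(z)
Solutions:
 u(z) = C1*cos(z)^(7/3)


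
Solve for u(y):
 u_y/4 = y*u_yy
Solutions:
 u(y) = C1 + C2*y^(5/4)


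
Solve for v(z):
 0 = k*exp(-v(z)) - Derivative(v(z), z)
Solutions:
 v(z) = log(C1 + k*z)


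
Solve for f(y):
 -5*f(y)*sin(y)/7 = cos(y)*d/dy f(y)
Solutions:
 f(y) = C1*cos(y)^(5/7)


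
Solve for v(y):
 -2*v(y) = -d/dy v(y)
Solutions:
 v(y) = C1*exp(2*y)


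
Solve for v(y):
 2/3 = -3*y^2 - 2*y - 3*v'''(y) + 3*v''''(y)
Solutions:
 v(y) = C1 + C2*y + C3*y^2 + C4*exp(y) - y^5/60 - y^4/9 - 13*y^3/27


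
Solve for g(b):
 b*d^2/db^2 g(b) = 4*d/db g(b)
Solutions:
 g(b) = C1 + C2*b^5


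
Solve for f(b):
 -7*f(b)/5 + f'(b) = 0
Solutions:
 f(b) = C1*exp(7*b/5)


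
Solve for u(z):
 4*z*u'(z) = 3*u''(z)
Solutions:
 u(z) = C1 + C2*erfi(sqrt(6)*z/3)


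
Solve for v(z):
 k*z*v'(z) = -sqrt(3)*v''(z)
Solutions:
 v(z) = Piecewise((-sqrt(2)*3^(1/4)*sqrt(pi)*C1*erf(sqrt(2)*3^(3/4)*sqrt(k)*z/6)/(2*sqrt(k)) - C2, (k > 0) | (k < 0)), (-C1*z - C2, True))


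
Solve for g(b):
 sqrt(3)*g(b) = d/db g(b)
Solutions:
 g(b) = C1*exp(sqrt(3)*b)


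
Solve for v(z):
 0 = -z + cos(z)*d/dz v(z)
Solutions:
 v(z) = C1 + Integral(z/cos(z), z)


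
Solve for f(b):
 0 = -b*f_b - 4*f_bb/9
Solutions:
 f(b) = C1 + C2*erf(3*sqrt(2)*b/4)


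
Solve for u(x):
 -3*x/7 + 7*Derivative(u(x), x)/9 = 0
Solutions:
 u(x) = C1 + 27*x^2/98


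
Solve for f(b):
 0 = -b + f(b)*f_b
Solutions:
 f(b) = -sqrt(C1 + b^2)
 f(b) = sqrt(C1 + b^2)


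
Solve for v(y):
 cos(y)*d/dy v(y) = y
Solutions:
 v(y) = C1 + Integral(y/cos(y), y)


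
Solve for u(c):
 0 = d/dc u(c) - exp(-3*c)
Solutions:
 u(c) = C1 - exp(-3*c)/3


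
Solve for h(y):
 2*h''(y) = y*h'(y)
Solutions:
 h(y) = C1 + C2*erfi(y/2)


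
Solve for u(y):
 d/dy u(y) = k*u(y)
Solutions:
 u(y) = C1*exp(k*y)


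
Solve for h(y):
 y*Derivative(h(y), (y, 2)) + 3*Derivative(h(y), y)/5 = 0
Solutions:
 h(y) = C1 + C2*y^(2/5)


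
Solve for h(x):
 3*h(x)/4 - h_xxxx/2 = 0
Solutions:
 h(x) = C1*exp(-2^(3/4)*3^(1/4)*x/2) + C2*exp(2^(3/4)*3^(1/4)*x/2) + C3*sin(2^(3/4)*3^(1/4)*x/2) + C4*cos(2^(3/4)*3^(1/4)*x/2)


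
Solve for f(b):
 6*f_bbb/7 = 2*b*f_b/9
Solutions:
 f(b) = C1 + Integral(C2*airyai(7^(1/3)*b/3) + C3*airybi(7^(1/3)*b/3), b)


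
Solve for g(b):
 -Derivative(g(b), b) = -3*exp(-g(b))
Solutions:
 g(b) = log(C1 + 3*b)


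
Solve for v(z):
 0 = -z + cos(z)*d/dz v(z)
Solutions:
 v(z) = C1 + Integral(z/cos(z), z)


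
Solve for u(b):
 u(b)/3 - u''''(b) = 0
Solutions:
 u(b) = C1*exp(-3^(3/4)*b/3) + C2*exp(3^(3/4)*b/3) + C3*sin(3^(3/4)*b/3) + C4*cos(3^(3/4)*b/3)


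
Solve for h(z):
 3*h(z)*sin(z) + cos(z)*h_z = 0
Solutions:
 h(z) = C1*cos(z)^3


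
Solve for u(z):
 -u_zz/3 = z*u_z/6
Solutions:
 u(z) = C1 + C2*erf(z/2)


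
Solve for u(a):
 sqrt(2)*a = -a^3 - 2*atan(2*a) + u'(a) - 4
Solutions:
 u(a) = C1 + a^4/4 + sqrt(2)*a^2/2 + 2*a*atan(2*a) + 4*a - log(4*a^2 + 1)/2


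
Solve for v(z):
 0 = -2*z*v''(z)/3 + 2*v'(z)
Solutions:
 v(z) = C1 + C2*z^4


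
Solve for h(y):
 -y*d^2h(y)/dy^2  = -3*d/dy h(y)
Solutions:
 h(y) = C1 + C2*y^4


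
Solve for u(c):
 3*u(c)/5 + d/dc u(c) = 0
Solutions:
 u(c) = C1*exp(-3*c/5)


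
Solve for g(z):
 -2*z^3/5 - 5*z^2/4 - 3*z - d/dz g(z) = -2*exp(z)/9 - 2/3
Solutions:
 g(z) = C1 - z^4/10 - 5*z^3/12 - 3*z^2/2 + 2*z/3 + 2*exp(z)/9


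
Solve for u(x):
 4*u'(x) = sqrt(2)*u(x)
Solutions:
 u(x) = C1*exp(sqrt(2)*x/4)


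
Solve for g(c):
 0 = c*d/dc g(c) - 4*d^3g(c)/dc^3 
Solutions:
 g(c) = C1 + Integral(C2*airyai(2^(1/3)*c/2) + C3*airybi(2^(1/3)*c/2), c)


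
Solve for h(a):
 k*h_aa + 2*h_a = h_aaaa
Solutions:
 h(a) = C1 + C2*exp(a*(k/(3*(sqrt(1 - k^3/27) + 1)^(1/3)) + (sqrt(1 - k^3/27) + 1)^(1/3))) + C3*exp(a*(4*k/((-1 + sqrt(3)*I)*(sqrt(1 - k^3/27) + 1)^(1/3)) - 3*(sqrt(1 - k^3/27) + 1)^(1/3) + 3*sqrt(3)*I*(sqrt(1 - k^3/27) + 1)^(1/3))/6) + C4*exp(-a*(4*k/((1 + sqrt(3)*I)*(sqrt(1 - k^3/27) + 1)^(1/3)) + 3*(sqrt(1 - k^3/27) + 1)^(1/3) + 3*sqrt(3)*I*(sqrt(1 - k^3/27) + 1)^(1/3))/6)


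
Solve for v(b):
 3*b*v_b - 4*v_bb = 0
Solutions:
 v(b) = C1 + C2*erfi(sqrt(6)*b/4)


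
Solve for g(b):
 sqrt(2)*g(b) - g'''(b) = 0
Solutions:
 g(b) = C3*exp(2^(1/6)*b) + (C1*sin(2^(1/6)*sqrt(3)*b/2) + C2*cos(2^(1/6)*sqrt(3)*b/2))*exp(-2^(1/6)*b/2)


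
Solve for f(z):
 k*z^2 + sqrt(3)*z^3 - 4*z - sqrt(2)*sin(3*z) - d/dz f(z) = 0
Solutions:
 f(z) = C1 + k*z^3/3 + sqrt(3)*z^4/4 - 2*z^2 + sqrt(2)*cos(3*z)/3


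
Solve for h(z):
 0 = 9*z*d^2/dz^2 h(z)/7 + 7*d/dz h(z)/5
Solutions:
 h(z) = C1 + C2/z^(4/45)


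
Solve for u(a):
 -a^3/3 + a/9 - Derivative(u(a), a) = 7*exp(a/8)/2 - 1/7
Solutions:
 u(a) = C1 - a^4/12 + a^2/18 + a/7 - 28*exp(a/8)


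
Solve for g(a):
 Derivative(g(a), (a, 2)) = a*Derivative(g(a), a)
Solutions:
 g(a) = C1 + C2*erfi(sqrt(2)*a/2)


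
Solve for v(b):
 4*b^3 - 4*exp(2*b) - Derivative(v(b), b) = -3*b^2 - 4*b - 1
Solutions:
 v(b) = C1 + b^4 + b^3 + 2*b^2 + b - 2*exp(2*b)


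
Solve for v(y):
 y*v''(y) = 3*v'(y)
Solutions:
 v(y) = C1 + C2*y^4


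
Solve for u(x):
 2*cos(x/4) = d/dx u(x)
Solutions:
 u(x) = C1 + 8*sin(x/4)


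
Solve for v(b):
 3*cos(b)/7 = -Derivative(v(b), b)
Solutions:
 v(b) = C1 - 3*sin(b)/7


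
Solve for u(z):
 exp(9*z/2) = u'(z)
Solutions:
 u(z) = C1 + 2*exp(9*z/2)/9


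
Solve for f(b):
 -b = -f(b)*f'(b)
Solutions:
 f(b) = -sqrt(C1 + b^2)
 f(b) = sqrt(C1 + b^2)


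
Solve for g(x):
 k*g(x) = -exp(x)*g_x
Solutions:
 g(x) = C1*exp(k*exp(-x))


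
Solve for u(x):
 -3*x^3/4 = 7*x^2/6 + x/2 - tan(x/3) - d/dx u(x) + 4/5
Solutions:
 u(x) = C1 + 3*x^4/16 + 7*x^3/18 + x^2/4 + 4*x/5 + 3*log(cos(x/3))


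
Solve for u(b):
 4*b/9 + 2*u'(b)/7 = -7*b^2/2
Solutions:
 u(b) = C1 - 49*b^3/12 - 7*b^2/9


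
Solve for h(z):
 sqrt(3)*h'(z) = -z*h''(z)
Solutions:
 h(z) = C1 + C2*z^(1 - sqrt(3))


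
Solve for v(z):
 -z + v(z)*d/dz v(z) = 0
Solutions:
 v(z) = -sqrt(C1 + z^2)
 v(z) = sqrt(C1 + z^2)


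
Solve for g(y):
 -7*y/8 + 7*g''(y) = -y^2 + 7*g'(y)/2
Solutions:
 g(y) = C1 + C2*exp(y/2) + 2*y^3/21 + 25*y^2/56 + 25*y/14


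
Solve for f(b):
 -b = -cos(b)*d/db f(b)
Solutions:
 f(b) = C1 + Integral(b/cos(b), b)


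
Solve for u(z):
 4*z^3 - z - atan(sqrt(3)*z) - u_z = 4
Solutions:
 u(z) = C1 + z^4 - z^2/2 - z*atan(sqrt(3)*z) - 4*z + sqrt(3)*log(3*z^2 + 1)/6


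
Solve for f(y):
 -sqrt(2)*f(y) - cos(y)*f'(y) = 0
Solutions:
 f(y) = C1*(sin(y) - 1)^(sqrt(2)/2)/(sin(y) + 1)^(sqrt(2)/2)


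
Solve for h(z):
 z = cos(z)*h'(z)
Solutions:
 h(z) = C1 + Integral(z/cos(z), z)


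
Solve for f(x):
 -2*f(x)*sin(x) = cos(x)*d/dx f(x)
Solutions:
 f(x) = C1*cos(x)^2


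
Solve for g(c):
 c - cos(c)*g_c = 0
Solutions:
 g(c) = C1 + Integral(c/cos(c), c)


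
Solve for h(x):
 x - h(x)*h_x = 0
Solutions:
 h(x) = -sqrt(C1 + x^2)
 h(x) = sqrt(C1 + x^2)


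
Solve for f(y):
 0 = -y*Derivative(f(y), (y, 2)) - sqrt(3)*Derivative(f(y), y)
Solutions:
 f(y) = C1 + C2*y^(1 - sqrt(3))


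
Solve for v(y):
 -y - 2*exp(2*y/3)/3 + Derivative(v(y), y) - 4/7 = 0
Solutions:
 v(y) = C1 + y^2/2 + 4*y/7 + exp(2*y/3)


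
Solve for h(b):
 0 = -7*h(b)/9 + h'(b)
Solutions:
 h(b) = C1*exp(7*b/9)


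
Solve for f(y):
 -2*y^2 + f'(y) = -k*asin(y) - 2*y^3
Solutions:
 f(y) = C1 - k*(y*asin(y) + sqrt(1 - y^2)) - y^4/2 + 2*y^3/3


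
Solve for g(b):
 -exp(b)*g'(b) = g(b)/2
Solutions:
 g(b) = C1*exp(exp(-b)/2)


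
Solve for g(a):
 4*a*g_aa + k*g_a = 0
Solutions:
 g(a) = C1 + a^(1 - re(k)/4)*(C2*sin(log(a)*Abs(im(k))/4) + C3*cos(log(a)*im(k)/4))


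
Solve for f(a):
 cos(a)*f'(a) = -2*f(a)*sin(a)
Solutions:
 f(a) = C1*cos(a)^2


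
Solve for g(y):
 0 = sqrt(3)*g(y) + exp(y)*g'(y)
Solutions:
 g(y) = C1*exp(sqrt(3)*exp(-y))


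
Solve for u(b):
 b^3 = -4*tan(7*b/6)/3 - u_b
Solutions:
 u(b) = C1 - b^4/4 + 8*log(cos(7*b/6))/7


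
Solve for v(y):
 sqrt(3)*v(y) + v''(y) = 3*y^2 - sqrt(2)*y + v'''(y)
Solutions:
 v(y) = C1*exp(y*(-2^(2/3)*(2 + 27*sqrt(3) + sqrt(-4 + (2 + 27*sqrt(3))^2))^(1/3) - 2*2^(1/3)/(2 + 27*sqrt(3) + sqrt(-4 + (2 + 27*sqrt(3))^2))^(1/3) + 4)/12)*sin(2^(1/3)*sqrt(3)*y*(-2^(1/3)*(2 + 27*sqrt(3) + sqrt(-4 + 729*(-sqrt(3) - 2/27)^2))^(1/3) + 2/(2 + 27*sqrt(3) + sqrt(-4 + 729*(-sqrt(3) - 2/27)^2))^(1/3))/12) + C2*exp(y*(-2^(2/3)*(2 + 27*sqrt(3) + sqrt(-4 + (2 + 27*sqrt(3))^2))^(1/3) - 2*2^(1/3)/(2 + 27*sqrt(3) + sqrt(-4 + (2 + 27*sqrt(3))^2))^(1/3) + 4)/12)*cos(2^(1/3)*sqrt(3)*y*(-2^(1/3)*(2 + 27*sqrt(3) + sqrt(-4 + 729*(-sqrt(3) - 2/27)^2))^(1/3) + 2/(2 + 27*sqrt(3) + sqrt(-4 + 729*(-sqrt(3) - 2/27)^2))^(1/3))/12) + C3*exp(y*(2*2^(1/3)/(2 + 27*sqrt(3) + sqrt(-4 + (2 + 27*sqrt(3))^2))^(1/3) + 2 + 2^(2/3)*(2 + 27*sqrt(3) + sqrt(-4 + (2 + 27*sqrt(3))^2))^(1/3))/6) + sqrt(3)*y^2 - sqrt(6)*y/3 - 2


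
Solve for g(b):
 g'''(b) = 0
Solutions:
 g(b) = C1 + C2*b + C3*b^2


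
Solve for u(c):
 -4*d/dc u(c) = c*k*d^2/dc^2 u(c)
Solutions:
 u(c) = C1 + c^(((re(k) - 4)*re(k) + im(k)^2)/(re(k)^2 + im(k)^2))*(C2*sin(4*log(c)*Abs(im(k))/(re(k)^2 + im(k)^2)) + C3*cos(4*log(c)*im(k)/(re(k)^2 + im(k)^2)))


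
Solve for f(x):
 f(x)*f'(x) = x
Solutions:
 f(x) = -sqrt(C1 + x^2)
 f(x) = sqrt(C1 + x^2)


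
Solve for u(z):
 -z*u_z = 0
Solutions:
 u(z) = C1


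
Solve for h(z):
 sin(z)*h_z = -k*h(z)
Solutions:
 h(z) = C1*exp(k*(-log(cos(z) - 1) + log(cos(z) + 1))/2)


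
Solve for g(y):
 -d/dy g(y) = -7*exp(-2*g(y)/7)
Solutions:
 g(y) = 7*log(-sqrt(C1 + 7*y)) - 7*log(7) + 7*log(14)/2
 g(y) = 7*log(C1 + 7*y)/2 - 7*log(7) + 7*log(14)/2


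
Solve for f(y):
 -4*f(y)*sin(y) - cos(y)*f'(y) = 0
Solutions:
 f(y) = C1*cos(y)^4


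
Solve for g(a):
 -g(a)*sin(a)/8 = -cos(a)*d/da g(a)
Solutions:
 g(a) = C1/cos(a)^(1/8)


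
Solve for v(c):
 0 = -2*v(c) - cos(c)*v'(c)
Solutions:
 v(c) = C1*(sin(c) - 1)/(sin(c) + 1)


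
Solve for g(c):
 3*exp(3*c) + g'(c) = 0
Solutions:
 g(c) = C1 - exp(3*c)


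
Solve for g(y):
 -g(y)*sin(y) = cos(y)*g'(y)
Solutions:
 g(y) = C1*cos(y)


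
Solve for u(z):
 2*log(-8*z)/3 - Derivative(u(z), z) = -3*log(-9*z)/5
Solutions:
 u(z) = C1 + 19*z*log(-z)/15 + z*(-19/15 + log(3)/5 + log(12))


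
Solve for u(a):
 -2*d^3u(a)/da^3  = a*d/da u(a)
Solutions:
 u(a) = C1 + Integral(C2*airyai(-2^(2/3)*a/2) + C3*airybi(-2^(2/3)*a/2), a)


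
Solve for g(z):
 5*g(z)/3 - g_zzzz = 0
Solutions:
 g(z) = C1*exp(-3^(3/4)*5^(1/4)*z/3) + C2*exp(3^(3/4)*5^(1/4)*z/3) + C3*sin(3^(3/4)*5^(1/4)*z/3) + C4*cos(3^(3/4)*5^(1/4)*z/3)


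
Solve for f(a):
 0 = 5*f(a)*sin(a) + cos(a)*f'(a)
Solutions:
 f(a) = C1*cos(a)^5


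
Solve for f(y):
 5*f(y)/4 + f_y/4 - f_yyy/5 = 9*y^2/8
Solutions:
 f(y) = C1*exp(-15^(1/3)*y*(15^(1/3)/(sqrt(2010) + 45)^(1/3) + (sqrt(2010) + 45)^(1/3))/12)*sin(3^(1/6)*5^(1/3)*y*(-3^(2/3)*(sqrt(2010) + 45)^(1/3) + 3*5^(1/3)/(sqrt(2010) + 45)^(1/3))/12) + C2*exp(-15^(1/3)*y*(15^(1/3)/(sqrt(2010) + 45)^(1/3) + (sqrt(2010) + 45)^(1/3))/12)*cos(3^(1/6)*5^(1/3)*y*(-3^(2/3)*(sqrt(2010) + 45)^(1/3) + 3*5^(1/3)/(sqrt(2010) + 45)^(1/3))/12) + C3*exp(15^(1/3)*y*(15^(1/3)/(sqrt(2010) + 45)^(1/3) + (sqrt(2010) + 45)^(1/3))/6) + 9*y^2/10 - 9*y/25 + 9/125


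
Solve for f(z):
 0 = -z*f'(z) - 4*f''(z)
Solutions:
 f(z) = C1 + C2*erf(sqrt(2)*z/4)


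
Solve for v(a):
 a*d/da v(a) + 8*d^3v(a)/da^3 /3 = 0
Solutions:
 v(a) = C1 + Integral(C2*airyai(-3^(1/3)*a/2) + C3*airybi(-3^(1/3)*a/2), a)


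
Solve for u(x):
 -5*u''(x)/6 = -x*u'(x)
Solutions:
 u(x) = C1 + C2*erfi(sqrt(15)*x/5)


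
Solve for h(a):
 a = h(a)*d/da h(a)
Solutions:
 h(a) = -sqrt(C1 + a^2)
 h(a) = sqrt(C1 + a^2)


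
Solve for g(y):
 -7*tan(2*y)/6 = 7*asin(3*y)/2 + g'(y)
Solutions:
 g(y) = C1 - 7*y*asin(3*y)/2 - 7*sqrt(1 - 9*y^2)/6 + 7*log(cos(2*y))/12


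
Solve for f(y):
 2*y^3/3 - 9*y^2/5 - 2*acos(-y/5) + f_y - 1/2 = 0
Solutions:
 f(y) = C1 - y^4/6 + 3*y^3/5 + 2*y*acos(-y/5) + y/2 + 2*sqrt(25 - y^2)


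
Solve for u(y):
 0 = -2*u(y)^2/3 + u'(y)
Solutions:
 u(y) = -3/(C1 + 2*y)


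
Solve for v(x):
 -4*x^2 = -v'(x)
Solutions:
 v(x) = C1 + 4*x^3/3


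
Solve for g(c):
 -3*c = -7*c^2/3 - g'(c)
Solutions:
 g(c) = C1 - 7*c^3/9 + 3*c^2/2


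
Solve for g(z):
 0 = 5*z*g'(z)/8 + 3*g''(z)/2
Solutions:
 g(z) = C1 + C2*erf(sqrt(30)*z/12)


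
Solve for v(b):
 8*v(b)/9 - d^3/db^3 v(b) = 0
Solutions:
 v(b) = C3*exp(2*3^(1/3)*b/3) + (C1*sin(3^(5/6)*b/3) + C2*cos(3^(5/6)*b/3))*exp(-3^(1/3)*b/3)


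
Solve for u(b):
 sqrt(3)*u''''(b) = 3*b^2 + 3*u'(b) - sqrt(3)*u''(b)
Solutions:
 u(b) = C1 + C2*exp(-2^(1/3)*sqrt(3)*b*(-2/(9 + sqrt(85))^(1/3) + 2^(1/3)*(9 + sqrt(85))^(1/3))/12)*sin(2^(1/3)*b*(2/(9 + sqrt(85))^(1/3) + 2^(1/3)*(9 + sqrt(85))^(1/3))/4) + C3*exp(-2^(1/3)*sqrt(3)*b*(-2/(9 + sqrt(85))^(1/3) + 2^(1/3)*(9 + sqrt(85))^(1/3))/12)*cos(2^(1/3)*b*(2/(9 + sqrt(85))^(1/3) + 2^(1/3)*(9 + sqrt(85))^(1/3))/4) + C4*exp(2^(1/3)*sqrt(3)*b*(-2/(9 + sqrt(85))^(1/3) + 2^(1/3)*(9 + sqrt(85))^(1/3))/6) - b^3/3 - sqrt(3)*b^2/3 - 2*b/3


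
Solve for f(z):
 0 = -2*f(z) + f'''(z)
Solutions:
 f(z) = C3*exp(2^(1/3)*z) + (C1*sin(2^(1/3)*sqrt(3)*z/2) + C2*cos(2^(1/3)*sqrt(3)*z/2))*exp(-2^(1/3)*z/2)


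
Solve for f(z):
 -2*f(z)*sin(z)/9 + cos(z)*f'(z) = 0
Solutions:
 f(z) = C1/cos(z)^(2/9)


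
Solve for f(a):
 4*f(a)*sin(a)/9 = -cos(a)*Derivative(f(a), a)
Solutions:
 f(a) = C1*cos(a)^(4/9)


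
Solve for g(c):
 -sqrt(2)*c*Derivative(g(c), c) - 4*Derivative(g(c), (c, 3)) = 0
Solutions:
 g(c) = C1 + Integral(C2*airyai(-sqrt(2)*c/2) + C3*airybi(-sqrt(2)*c/2), c)


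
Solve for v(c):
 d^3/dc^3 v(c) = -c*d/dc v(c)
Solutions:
 v(c) = C1 + Integral(C2*airyai(-c) + C3*airybi(-c), c)


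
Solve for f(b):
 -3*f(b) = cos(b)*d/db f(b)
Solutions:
 f(b) = C1*(sin(b) - 1)^(3/2)/(sin(b) + 1)^(3/2)


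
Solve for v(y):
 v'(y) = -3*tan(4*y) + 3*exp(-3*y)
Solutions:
 v(y) = C1 - 3*log(tan(4*y)^2 + 1)/8 - exp(-3*y)


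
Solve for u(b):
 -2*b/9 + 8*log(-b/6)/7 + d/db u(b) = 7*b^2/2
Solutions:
 u(b) = C1 + 7*b^3/6 + b^2/9 - 8*b*log(-b)/7 + 8*b*(1 + log(6))/7


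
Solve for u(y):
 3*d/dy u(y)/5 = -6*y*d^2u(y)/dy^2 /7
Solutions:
 u(y) = C1 + C2*y^(3/10)


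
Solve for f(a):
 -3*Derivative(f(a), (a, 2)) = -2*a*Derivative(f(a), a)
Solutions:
 f(a) = C1 + C2*erfi(sqrt(3)*a/3)


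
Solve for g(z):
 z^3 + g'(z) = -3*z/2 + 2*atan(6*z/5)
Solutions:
 g(z) = C1 - z^4/4 - 3*z^2/4 + 2*z*atan(6*z/5) - 5*log(36*z^2 + 25)/6


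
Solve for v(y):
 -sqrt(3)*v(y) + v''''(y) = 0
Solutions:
 v(y) = C1*exp(-3^(1/8)*y) + C2*exp(3^(1/8)*y) + C3*sin(3^(1/8)*y) + C4*cos(3^(1/8)*y)


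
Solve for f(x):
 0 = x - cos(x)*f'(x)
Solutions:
 f(x) = C1 + Integral(x/cos(x), x)


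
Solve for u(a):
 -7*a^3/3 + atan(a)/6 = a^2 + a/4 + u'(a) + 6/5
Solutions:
 u(a) = C1 - 7*a^4/12 - a^3/3 - a^2/8 + a*atan(a)/6 - 6*a/5 - log(a^2 + 1)/12


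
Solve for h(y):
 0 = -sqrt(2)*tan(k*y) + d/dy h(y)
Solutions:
 h(y) = C1 + sqrt(2)*Piecewise((-log(cos(k*y))/k, Ne(k, 0)), (0, True))


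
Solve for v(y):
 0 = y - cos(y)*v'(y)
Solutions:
 v(y) = C1 + Integral(y/cos(y), y)


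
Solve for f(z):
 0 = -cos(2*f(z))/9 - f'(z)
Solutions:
 z/9 - log(sin(2*f(z)) - 1)/4 + log(sin(2*f(z)) + 1)/4 = C1


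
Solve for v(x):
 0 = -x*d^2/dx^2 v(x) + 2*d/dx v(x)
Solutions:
 v(x) = C1 + C2*x^3


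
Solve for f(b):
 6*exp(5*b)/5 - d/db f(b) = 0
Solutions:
 f(b) = C1 + 6*exp(5*b)/25


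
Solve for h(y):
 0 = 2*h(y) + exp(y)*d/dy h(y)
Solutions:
 h(y) = C1*exp(2*exp(-y))


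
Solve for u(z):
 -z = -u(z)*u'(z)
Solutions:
 u(z) = -sqrt(C1 + z^2)
 u(z) = sqrt(C1 + z^2)


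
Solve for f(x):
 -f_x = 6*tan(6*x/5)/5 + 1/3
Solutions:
 f(x) = C1 - x/3 + log(cos(6*x/5))


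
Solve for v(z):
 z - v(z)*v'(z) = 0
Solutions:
 v(z) = -sqrt(C1 + z^2)
 v(z) = sqrt(C1 + z^2)


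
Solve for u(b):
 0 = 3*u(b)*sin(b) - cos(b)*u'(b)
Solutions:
 u(b) = C1/cos(b)^3


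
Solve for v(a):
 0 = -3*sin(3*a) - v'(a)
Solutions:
 v(a) = C1 + cos(3*a)


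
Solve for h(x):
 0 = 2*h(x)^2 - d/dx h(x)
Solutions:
 h(x) = -1/(C1 + 2*x)


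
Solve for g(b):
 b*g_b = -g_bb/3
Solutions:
 g(b) = C1 + C2*erf(sqrt(6)*b/2)


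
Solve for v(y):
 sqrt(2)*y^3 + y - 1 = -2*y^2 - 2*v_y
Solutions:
 v(y) = C1 - sqrt(2)*y^4/8 - y^3/3 - y^2/4 + y/2


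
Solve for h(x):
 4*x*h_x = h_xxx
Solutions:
 h(x) = C1 + Integral(C2*airyai(2^(2/3)*x) + C3*airybi(2^(2/3)*x), x)


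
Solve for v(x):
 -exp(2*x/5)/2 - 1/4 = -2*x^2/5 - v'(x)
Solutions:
 v(x) = C1 - 2*x^3/15 + x/4 + 5*exp(2*x/5)/4


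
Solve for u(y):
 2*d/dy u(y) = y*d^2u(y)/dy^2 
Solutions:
 u(y) = C1 + C2*y^3


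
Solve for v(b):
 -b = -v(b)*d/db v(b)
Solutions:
 v(b) = -sqrt(C1 + b^2)
 v(b) = sqrt(C1 + b^2)


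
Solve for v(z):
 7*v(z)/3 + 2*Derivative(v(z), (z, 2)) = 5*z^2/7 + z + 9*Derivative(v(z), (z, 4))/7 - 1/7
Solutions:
 v(z) = C1*exp(-sqrt(21)*z/3) + C2*exp(sqrt(21)*z/3) + C3*sin(sqrt(7)*z/3) + C4*cos(sqrt(7)*z/3) + 15*z^2/49 + 3*z/7 - 201/343


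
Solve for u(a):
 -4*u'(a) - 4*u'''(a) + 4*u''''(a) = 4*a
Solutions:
 u(a) = C1 + C2*exp(a*(-2^(2/3)*(3*sqrt(93) + 29)^(1/3) - 2*2^(1/3)/(3*sqrt(93) + 29)^(1/3) + 4)/12)*sin(2^(1/3)*sqrt(3)*a*(-2^(1/3)*(3*sqrt(93) + 29)^(1/3) + 2/(3*sqrt(93) + 29)^(1/3))/12) + C3*exp(a*(-2^(2/3)*(3*sqrt(93) + 29)^(1/3) - 2*2^(1/3)/(3*sqrt(93) + 29)^(1/3) + 4)/12)*cos(2^(1/3)*sqrt(3)*a*(-2^(1/3)*(3*sqrt(93) + 29)^(1/3) + 2/(3*sqrt(93) + 29)^(1/3))/12) + C4*exp(a*(2*2^(1/3)/(3*sqrt(93) + 29)^(1/3) + 2 + 2^(2/3)*(3*sqrt(93) + 29)^(1/3))/6) - a^2/2


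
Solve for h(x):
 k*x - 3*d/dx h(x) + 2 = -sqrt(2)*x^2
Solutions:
 h(x) = C1 + k*x^2/6 + sqrt(2)*x^3/9 + 2*x/3


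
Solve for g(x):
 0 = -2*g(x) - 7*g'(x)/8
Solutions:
 g(x) = C1*exp(-16*x/7)


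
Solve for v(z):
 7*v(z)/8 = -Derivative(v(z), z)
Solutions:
 v(z) = C1*exp(-7*z/8)


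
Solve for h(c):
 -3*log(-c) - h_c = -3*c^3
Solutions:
 h(c) = C1 + 3*c^4/4 - 3*c*log(-c) + 3*c


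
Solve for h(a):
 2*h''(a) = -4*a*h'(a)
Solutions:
 h(a) = C1 + C2*erf(a)


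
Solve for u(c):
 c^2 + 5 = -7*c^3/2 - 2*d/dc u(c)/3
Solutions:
 u(c) = C1 - 21*c^4/16 - c^3/2 - 15*c/2


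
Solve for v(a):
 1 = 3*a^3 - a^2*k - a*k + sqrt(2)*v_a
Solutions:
 v(a) = C1 - 3*sqrt(2)*a^4/8 + sqrt(2)*a^3*k/6 + sqrt(2)*a^2*k/4 + sqrt(2)*a/2


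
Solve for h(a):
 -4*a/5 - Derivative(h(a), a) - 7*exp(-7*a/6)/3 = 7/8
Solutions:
 h(a) = C1 - 2*a^2/5 - 7*a/8 + 2*exp(-7*a/6)


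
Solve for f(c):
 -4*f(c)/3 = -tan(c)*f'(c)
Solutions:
 f(c) = C1*sin(c)^(4/3)


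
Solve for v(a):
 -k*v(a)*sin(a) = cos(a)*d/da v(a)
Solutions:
 v(a) = C1*exp(k*log(cos(a)))


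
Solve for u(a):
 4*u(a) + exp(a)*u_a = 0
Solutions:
 u(a) = C1*exp(4*exp(-a))


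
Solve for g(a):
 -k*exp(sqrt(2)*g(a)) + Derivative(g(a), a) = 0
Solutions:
 g(a) = sqrt(2)*(2*log(-1/(C1 + a*k)) - log(2))/4


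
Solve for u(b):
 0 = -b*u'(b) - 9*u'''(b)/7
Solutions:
 u(b) = C1 + Integral(C2*airyai(-21^(1/3)*b/3) + C3*airybi(-21^(1/3)*b/3), b)


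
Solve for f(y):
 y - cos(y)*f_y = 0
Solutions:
 f(y) = C1 + Integral(y/cos(y), y)


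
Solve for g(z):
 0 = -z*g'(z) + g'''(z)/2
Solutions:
 g(z) = C1 + Integral(C2*airyai(2^(1/3)*z) + C3*airybi(2^(1/3)*z), z)


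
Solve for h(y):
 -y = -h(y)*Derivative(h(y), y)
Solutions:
 h(y) = -sqrt(C1 + y^2)
 h(y) = sqrt(C1 + y^2)


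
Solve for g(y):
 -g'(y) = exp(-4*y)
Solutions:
 g(y) = C1 + exp(-4*y)/4


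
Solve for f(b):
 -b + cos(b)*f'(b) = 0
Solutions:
 f(b) = C1 + Integral(b/cos(b), b)


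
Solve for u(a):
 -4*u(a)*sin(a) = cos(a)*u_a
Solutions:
 u(a) = C1*cos(a)^4


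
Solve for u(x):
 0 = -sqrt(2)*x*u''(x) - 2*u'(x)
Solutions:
 u(x) = C1 + C2*x^(1 - sqrt(2))


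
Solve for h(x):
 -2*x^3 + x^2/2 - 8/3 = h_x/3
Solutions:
 h(x) = C1 - 3*x^4/2 + x^3/2 - 8*x


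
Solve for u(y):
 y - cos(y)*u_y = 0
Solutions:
 u(y) = C1 + Integral(y/cos(y), y)


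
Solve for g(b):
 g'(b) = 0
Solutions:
 g(b) = C1


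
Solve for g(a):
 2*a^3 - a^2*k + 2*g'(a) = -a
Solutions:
 g(a) = C1 - a^4/4 + a^3*k/6 - a^2/4


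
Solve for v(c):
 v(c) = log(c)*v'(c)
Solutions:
 v(c) = C1*exp(li(c))


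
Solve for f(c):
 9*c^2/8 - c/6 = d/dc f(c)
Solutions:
 f(c) = C1 + 3*c^3/8 - c^2/12


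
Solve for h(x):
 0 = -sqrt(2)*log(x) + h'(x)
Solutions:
 h(x) = C1 + sqrt(2)*x*log(x) - sqrt(2)*x


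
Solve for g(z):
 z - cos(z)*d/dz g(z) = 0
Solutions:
 g(z) = C1 + Integral(z/cos(z), z)


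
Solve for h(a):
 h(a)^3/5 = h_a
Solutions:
 h(a) = -sqrt(10)*sqrt(-1/(C1 + a))/2
 h(a) = sqrt(10)*sqrt(-1/(C1 + a))/2


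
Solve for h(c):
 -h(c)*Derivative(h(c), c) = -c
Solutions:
 h(c) = -sqrt(C1 + c^2)
 h(c) = sqrt(C1 + c^2)


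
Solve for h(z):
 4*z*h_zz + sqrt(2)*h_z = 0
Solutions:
 h(z) = C1 + C2*z^(1 - sqrt(2)/4)


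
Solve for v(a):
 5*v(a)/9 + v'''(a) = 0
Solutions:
 v(a) = C3*exp(-15^(1/3)*a/3) + (C1*sin(3^(5/6)*5^(1/3)*a/6) + C2*cos(3^(5/6)*5^(1/3)*a/6))*exp(15^(1/3)*a/6)


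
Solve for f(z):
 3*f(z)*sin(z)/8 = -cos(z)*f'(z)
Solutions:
 f(z) = C1*cos(z)^(3/8)


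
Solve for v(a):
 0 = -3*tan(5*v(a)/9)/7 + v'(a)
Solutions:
 v(a) = -9*asin(C1*exp(5*a/21))/5 + 9*pi/5
 v(a) = 9*asin(C1*exp(5*a/21))/5


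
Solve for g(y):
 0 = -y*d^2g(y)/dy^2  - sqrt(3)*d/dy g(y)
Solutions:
 g(y) = C1 + C2*y^(1 - sqrt(3))


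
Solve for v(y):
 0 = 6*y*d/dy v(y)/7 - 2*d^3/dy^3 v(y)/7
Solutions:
 v(y) = C1 + Integral(C2*airyai(3^(1/3)*y) + C3*airybi(3^(1/3)*y), y)


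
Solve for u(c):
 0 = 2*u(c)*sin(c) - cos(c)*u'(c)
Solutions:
 u(c) = C1/cos(c)^2


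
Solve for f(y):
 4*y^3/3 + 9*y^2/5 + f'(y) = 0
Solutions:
 f(y) = C1 - y^4/3 - 3*y^3/5


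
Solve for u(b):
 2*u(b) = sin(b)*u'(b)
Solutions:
 u(b) = C1*(cos(b) - 1)/(cos(b) + 1)


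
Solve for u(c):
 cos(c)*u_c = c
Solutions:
 u(c) = C1 + Integral(c/cos(c), c)


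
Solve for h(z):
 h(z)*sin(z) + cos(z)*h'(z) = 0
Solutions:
 h(z) = C1*cos(z)


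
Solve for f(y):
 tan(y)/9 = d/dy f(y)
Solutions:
 f(y) = C1 - log(cos(y))/9


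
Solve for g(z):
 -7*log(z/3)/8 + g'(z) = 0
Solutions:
 g(z) = C1 + 7*z*log(z)/8 - 7*z*log(3)/8 - 7*z/8


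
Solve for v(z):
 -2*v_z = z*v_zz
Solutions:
 v(z) = C1 + C2/z


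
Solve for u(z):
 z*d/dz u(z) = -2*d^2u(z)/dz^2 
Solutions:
 u(z) = C1 + C2*erf(z/2)


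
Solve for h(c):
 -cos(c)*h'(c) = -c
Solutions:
 h(c) = C1 + Integral(c/cos(c), c)


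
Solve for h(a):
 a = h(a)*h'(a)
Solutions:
 h(a) = -sqrt(C1 + a^2)
 h(a) = sqrt(C1 + a^2)


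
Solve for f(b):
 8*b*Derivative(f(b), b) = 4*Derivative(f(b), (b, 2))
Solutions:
 f(b) = C1 + C2*erfi(b)


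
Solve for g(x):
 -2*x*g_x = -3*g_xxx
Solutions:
 g(x) = C1 + Integral(C2*airyai(2^(1/3)*3^(2/3)*x/3) + C3*airybi(2^(1/3)*3^(2/3)*x/3), x)


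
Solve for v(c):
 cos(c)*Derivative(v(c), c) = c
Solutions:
 v(c) = C1 + Integral(c/cos(c), c)


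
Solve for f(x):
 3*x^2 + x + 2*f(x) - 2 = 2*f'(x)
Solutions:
 f(x) = C1*exp(x) - 3*x^2/2 - 7*x/2 - 5/2


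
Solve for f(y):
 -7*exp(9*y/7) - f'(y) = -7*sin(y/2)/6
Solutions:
 f(y) = C1 - 49*exp(9*y/7)/9 - 7*cos(y/2)/3


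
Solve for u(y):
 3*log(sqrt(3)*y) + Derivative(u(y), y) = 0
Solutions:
 u(y) = C1 - 3*y*log(y) - 3*y*log(3)/2 + 3*y


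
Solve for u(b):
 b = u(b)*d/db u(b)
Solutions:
 u(b) = -sqrt(C1 + b^2)
 u(b) = sqrt(C1 + b^2)


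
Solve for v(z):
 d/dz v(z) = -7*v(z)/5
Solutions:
 v(z) = C1*exp(-7*z/5)


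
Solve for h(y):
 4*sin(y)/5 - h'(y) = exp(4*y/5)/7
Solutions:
 h(y) = C1 - 5*exp(4*y/5)/28 - 4*cos(y)/5


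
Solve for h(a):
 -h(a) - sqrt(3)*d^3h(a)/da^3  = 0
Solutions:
 h(a) = C3*exp(-3^(5/6)*a/3) + (C1*sin(3^(1/3)*a/2) + C2*cos(3^(1/3)*a/2))*exp(3^(5/6)*a/6)


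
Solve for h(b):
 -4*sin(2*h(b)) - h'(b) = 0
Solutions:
 h(b) = pi - acos((-C1 - exp(16*b))/(C1 - exp(16*b)))/2
 h(b) = acos((-C1 - exp(16*b))/(C1 - exp(16*b)))/2


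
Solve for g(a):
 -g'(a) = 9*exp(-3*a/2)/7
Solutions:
 g(a) = C1 + 6*exp(-3*a/2)/7


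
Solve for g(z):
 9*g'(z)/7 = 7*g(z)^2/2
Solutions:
 g(z) = -18/(C1 + 49*z)


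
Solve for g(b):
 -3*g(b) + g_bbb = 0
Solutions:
 g(b) = C3*exp(3^(1/3)*b) + (C1*sin(3^(5/6)*b/2) + C2*cos(3^(5/6)*b/2))*exp(-3^(1/3)*b/2)


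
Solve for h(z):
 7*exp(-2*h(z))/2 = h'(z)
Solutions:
 h(z) = log(-sqrt(C1 + 7*z))
 h(z) = log(C1 + 7*z)/2


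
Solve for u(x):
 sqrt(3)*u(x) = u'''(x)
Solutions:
 u(x) = C3*exp(3^(1/6)*x) + (C1*sin(3^(2/3)*x/2) + C2*cos(3^(2/3)*x/2))*exp(-3^(1/6)*x/2)


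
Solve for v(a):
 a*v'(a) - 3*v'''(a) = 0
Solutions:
 v(a) = C1 + Integral(C2*airyai(3^(2/3)*a/3) + C3*airybi(3^(2/3)*a/3), a)


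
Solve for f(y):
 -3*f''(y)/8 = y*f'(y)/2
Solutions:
 f(y) = C1 + C2*erf(sqrt(6)*y/3)


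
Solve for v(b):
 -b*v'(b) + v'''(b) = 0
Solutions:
 v(b) = C1 + Integral(C2*airyai(b) + C3*airybi(b), b)


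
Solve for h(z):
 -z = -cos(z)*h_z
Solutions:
 h(z) = C1 + Integral(z/cos(z), z)


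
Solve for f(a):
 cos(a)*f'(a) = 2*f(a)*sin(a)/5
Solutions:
 f(a) = C1/cos(a)^(2/5)


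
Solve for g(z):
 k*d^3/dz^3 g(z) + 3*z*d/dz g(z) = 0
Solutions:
 g(z) = C1 + Integral(C2*airyai(3^(1/3)*z*(-1/k)^(1/3)) + C3*airybi(3^(1/3)*z*(-1/k)^(1/3)), z)


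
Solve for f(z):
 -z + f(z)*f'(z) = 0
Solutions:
 f(z) = -sqrt(C1 + z^2)
 f(z) = sqrt(C1 + z^2)


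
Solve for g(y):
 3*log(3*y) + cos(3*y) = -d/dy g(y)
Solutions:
 g(y) = C1 - 3*y*log(y) - 3*y*log(3) + 3*y - sin(3*y)/3


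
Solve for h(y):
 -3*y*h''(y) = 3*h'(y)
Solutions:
 h(y) = C1 + C2*log(y)


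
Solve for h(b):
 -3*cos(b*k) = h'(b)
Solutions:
 h(b) = C1 - 3*sin(b*k)/k


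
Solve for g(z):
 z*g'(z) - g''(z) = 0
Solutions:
 g(z) = C1 + C2*erfi(sqrt(2)*z/2)


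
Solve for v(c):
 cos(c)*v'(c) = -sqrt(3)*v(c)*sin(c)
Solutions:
 v(c) = C1*cos(c)^(sqrt(3))


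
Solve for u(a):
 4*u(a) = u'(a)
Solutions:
 u(a) = C1*exp(4*a)


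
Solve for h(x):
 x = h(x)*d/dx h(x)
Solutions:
 h(x) = -sqrt(C1 + x^2)
 h(x) = sqrt(C1 + x^2)


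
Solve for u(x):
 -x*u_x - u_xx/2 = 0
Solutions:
 u(x) = C1 + C2*erf(x)


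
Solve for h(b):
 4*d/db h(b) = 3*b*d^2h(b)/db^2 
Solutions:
 h(b) = C1 + C2*b^(7/3)


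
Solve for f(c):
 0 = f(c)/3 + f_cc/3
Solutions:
 f(c) = C1*sin(c) + C2*cos(c)


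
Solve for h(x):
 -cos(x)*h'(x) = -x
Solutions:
 h(x) = C1 + Integral(x/cos(x), x)


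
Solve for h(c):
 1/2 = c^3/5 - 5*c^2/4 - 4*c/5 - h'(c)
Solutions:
 h(c) = C1 + c^4/20 - 5*c^3/12 - 2*c^2/5 - c/2


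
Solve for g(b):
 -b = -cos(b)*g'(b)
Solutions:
 g(b) = C1 + Integral(b/cos(b), b)


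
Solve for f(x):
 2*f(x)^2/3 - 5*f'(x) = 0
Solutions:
 f(x) = -15/(C1 + 2*x)


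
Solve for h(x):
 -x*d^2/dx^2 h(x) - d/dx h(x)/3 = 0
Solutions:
 h(x) = C1 + C2*x^(2/3)


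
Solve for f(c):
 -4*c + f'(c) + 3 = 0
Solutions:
 f(c) = C1 + 2*c^2 - 3*c


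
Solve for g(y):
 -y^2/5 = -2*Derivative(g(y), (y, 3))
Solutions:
 g(y) = C1 + C2*y + C3*y^2 + y^5/600


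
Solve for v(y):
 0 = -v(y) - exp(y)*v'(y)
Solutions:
 v(y) = C1*exp(exp(-y))


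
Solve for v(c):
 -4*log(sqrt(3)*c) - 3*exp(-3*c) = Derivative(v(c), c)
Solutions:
 v(c) = C1 - 4*c*log(c) + 2*c*(2 - log(3)) + exp(-3*c)


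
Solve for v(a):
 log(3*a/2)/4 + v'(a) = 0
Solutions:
 v(a) = C1 - a*log(a)/4 - a*log(3)/4 + a*log(2)/4 + a/4


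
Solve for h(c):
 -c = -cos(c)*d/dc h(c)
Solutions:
 h(c) = C1 + Integral(c/cos(c), c)


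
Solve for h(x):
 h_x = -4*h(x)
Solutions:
 h(x) = C1*exp(-4*x)


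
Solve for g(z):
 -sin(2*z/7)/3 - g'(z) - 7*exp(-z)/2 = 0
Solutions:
 g(z) = C1 + 7*cos(2*z/7)/6 + 7*exp(-z)/2


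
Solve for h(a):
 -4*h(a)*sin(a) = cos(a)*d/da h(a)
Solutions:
 h(a) = C1*cos(a)^4


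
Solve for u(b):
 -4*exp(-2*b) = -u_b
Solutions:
 u(b) = C1 - 2*exp(-2*b)


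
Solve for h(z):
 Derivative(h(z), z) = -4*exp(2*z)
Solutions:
 h(z) = C1 - 2*exp(2*z)


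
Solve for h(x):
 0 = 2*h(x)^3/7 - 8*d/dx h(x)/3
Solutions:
 h(x) = -sqrt(14)*sqrt(-1/(C1 + 3*x))
 h(x) = sqrt(14)*sqrt(-1/(C1 + 3*x))


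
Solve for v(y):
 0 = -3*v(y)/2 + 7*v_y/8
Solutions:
 v(y) = C1*exp(12*y/7)


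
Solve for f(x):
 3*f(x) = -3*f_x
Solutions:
 f(x) = C1*exp(-x)


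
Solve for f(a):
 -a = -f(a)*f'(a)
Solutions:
 f(a) = -sqrt(C1 + a^2)
 f(a) = sqrt(C1 + a^2)


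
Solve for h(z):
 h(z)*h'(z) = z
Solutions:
 h(z) = -sqrt(C1 + z^2)
 h(z) = sqrt(C1 + z^2)


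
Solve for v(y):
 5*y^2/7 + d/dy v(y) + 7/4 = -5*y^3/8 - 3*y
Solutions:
 v(y) = C1 - 5*y^4/32 - 5*y^3/21 - 3*y^2/2 - 7*y/4


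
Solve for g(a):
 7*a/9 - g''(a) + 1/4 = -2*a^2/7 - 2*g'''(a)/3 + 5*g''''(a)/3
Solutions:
 g(a) = C1 + C2*a + a^4/42 + 73*a^3/378 + 53*a^2/1512 + (C3*sin(sqrt(14)*a/5) + C4*cos(sqrt(14)*a/5))*exp(a/5)


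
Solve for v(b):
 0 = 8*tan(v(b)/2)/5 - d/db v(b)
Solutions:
 v(b) = -2*asin(C1*exp(4*b/5)) + 2*pi
 v(b) = 2*asin(C1*exp(4*b/5))


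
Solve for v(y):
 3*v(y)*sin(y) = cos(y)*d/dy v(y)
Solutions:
 v(y) = C1/cos(y)^3


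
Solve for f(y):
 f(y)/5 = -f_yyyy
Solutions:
 f(y) = (C1*sin(sqrt(2)*5^(3/4)*y/10) + C2*cos(sqrt(2)*5^(3/4)*y/10))*exp(-sqrt(2)*5^(3/4)*y/10) + (C3*sin(sqrt(2)*5^(3/4)*y/10) + C4*cos(sqrt(2)*5^(3/4)*y/10))*exp(sqrt(2)*5^(3/4)*y/10)


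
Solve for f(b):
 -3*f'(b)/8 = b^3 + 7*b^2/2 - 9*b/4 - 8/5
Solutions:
 f(b) = C1 - 2*b^4/3 - 28*b^3/9 + 3*b^2 + 64*b/15


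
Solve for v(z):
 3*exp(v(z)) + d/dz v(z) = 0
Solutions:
 v(z) = log(1/(C1 + 3*z))


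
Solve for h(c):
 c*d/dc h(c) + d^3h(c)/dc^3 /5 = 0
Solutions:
 h(c) = C1 + Integral(C2*airyai(-5^(1/3)*c) + C3*airybi(-5^(1/3)*c), c)


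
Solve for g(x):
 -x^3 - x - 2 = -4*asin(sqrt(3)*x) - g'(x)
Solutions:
 g(x) = C1 + x^4/4 + x^2/2 - 4*x*asin(sqrt(3)*x) + 2*x - 4*sqrt(3)*sqrt(1 - 3*x^2)/3


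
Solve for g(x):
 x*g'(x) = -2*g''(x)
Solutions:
 g(x) = C1 + C2*erf(x/2)


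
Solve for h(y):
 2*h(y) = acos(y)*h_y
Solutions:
 h(y) = C1*exp(2*Integral(1/acos(y), y))


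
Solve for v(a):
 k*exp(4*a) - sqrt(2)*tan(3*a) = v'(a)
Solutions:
 v(a) = C1 + k*exp(4*a)/4 + sqrt(2)*log(cos(3*a))/3


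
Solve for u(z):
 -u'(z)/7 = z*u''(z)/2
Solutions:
 u(z) = C1 + C2*z^(5/7)


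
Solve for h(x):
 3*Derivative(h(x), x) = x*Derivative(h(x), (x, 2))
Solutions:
 h(x) = C1 + C2*x^4


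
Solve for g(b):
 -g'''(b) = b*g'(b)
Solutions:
 g(b) = C1 + Integral(C2*airyai(-b) + C3*airybi(-b), b)


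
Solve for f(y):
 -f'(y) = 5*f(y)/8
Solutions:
 f(y) = C1*exp(-5*y/8)


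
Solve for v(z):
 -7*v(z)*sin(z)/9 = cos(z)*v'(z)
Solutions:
 v(z) = C1*cos(z)^(7/9)


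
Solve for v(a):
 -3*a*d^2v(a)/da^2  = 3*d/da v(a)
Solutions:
 v(a) = C1 + C2*log(a)


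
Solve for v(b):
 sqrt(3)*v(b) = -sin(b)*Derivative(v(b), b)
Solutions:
 v(b) = C1*(cos(b) + 1)^(sqrt(3)/2)/(cos(b) - 1)^(sqrt(3)/2)


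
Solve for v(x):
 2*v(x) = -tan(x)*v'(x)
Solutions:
 v(x) = C1/sin(x)^2


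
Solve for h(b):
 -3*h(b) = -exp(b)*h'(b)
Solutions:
 h(b) = C1*exp(-3*exp(-b))


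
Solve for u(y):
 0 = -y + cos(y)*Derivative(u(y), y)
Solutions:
 u(y) = C1 + Integral(y/cos(y), y)


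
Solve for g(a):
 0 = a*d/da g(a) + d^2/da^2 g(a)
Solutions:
 g(a) = C1 + C2*erf(sqrt(2)*a/2)


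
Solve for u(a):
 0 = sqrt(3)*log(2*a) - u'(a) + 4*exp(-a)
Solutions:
 u(a) = C1 + sqrt(3)*a*log(a) + sqrt(3)*a*(-1 + log(2)) - 4*exp(-a)


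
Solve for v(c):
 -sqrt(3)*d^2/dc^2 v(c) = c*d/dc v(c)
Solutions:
 v(c) = C1 + C2*erf(sqrt(2)*3^(3/4)*c/6)


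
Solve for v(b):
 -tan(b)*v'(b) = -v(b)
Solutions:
 v(b) = C1*sin(b)


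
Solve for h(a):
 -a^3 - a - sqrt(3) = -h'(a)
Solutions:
 h(a) = C1 + a^4/4 + a^2/2 + sqrt(3)*a


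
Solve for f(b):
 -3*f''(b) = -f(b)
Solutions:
 f(b) = C1*exp(-sqrt(3)*b/3) + C2*exp(sqrt(3)*b/3)


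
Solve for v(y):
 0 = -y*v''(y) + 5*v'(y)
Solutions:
 v(y) = C1 + C2*y^6


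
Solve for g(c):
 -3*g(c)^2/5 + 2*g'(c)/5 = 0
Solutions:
 g(c) = -2/(C1 + 3*c)


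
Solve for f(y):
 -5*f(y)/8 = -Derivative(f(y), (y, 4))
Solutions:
 f(y) = C1*exp(-10^(1/4)*y/2) + C2*exp(10^(1/4)*y/2) + C3*sin(10^(1/4)*y/2) + C4*cos(10^(1/4)*y/2)


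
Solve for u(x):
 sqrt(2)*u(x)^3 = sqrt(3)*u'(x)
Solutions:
 u(x) = -sqrt(6)*sqrt(-1/(C1 + sqrt(6)*x))/2
 u(x) = sqrt(6)*sqrt(-1/(C1 + sqrt(6)*x))/2


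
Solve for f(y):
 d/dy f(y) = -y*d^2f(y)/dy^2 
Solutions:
 f(y) = C1 + C2*log(y)


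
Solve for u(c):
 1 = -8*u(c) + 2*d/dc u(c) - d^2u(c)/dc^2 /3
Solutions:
 u(c) = (C1*sin(sqrt(15)*c) + C2*cos(sqrt(15)*c))*exp(3*c) - 1/8


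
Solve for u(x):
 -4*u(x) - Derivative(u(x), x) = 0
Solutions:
 u(x) = C1*exp(-4*x)


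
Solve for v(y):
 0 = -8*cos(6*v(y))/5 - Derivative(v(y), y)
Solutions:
 8*y/5 - log(sin(6*v(y)) - 1)/12 + log(sin(6*v(y)) + 1)/12 = C1


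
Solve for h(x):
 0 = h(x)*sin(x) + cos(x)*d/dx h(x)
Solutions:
 h(x) = C1*cos(x)


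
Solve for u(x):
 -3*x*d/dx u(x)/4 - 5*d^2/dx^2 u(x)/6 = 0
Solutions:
 u(x) = C1 + C2*erf(3*sqrt(5)*x/10)


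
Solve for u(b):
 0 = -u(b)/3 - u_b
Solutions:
 u(b) = C1*exp(-b/3)


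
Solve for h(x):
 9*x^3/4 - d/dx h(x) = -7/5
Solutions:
 h(x) = C1 + 9*x^4/16 + 7*x/5


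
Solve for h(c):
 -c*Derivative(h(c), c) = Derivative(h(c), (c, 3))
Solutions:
 h(c) = C1 + Integral(C2*airyai(-c) + C3*airybi(-c), c)


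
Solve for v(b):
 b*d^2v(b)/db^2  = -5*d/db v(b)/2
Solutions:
 v(b) = C1 + C2/b^(3/2)


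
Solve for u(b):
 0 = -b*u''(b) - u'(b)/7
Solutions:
 u(b) = C1 + C2*b^(6/7)


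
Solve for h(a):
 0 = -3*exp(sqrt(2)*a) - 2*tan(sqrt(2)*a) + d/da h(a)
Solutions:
 h(a) = C1 + 3*sqrt(2)*exp(sqrt(2)*a)/2 - sqrt(2)*log(cos(sqrt(2)*a))


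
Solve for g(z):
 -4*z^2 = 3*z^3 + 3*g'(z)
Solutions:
 g(z) = C1 - z^4/4 - 4*z^3/9


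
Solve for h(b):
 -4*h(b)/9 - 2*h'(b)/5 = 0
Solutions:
 h(b) = C1*exp(-10*b/9)


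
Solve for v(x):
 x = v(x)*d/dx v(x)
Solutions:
 v(x) = -sqrt(C1 + x^2)
 v(x) = sqrt(C1 + x^2)


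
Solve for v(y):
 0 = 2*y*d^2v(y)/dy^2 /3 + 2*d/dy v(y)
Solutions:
 v(y) = C1 + C2/y^2


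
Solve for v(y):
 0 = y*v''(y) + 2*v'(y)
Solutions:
 v(y) = C1 + C2/y


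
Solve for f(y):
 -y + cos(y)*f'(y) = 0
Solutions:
 f(y) = C1 + Integral(y/cos(y), y)


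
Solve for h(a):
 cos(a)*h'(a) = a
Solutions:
 h(a) = C1 + Integral(a/cos(a), a)


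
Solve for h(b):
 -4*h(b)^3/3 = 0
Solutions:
 h(b) = 0


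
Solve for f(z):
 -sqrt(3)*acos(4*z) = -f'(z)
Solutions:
 f(z) = C1 + sqrt(3)*(z*acos(4*z) - sqrt(1 - 16*z^2)/4)


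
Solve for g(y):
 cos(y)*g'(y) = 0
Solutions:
 g(y) = C1


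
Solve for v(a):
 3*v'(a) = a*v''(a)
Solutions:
 v(a) = C1 + C2*a^4


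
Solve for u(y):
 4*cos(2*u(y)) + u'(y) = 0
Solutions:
 u(y) = -asin((C1 + exp(16*y))/(C1 - exp(16*y)))/2 + pi/2
 u(y) = asin((C1 + exp(16*y))/(C1 - exp(16*y)))/2


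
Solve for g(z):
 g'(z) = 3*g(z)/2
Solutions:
 g(z) = C1*exp(3*z/2)


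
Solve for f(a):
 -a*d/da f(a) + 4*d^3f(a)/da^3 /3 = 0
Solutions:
 f(a) = C1 + Integral(C2*airyai(6^(1/3)*a/2) + C3*airybi(6^(1/3)*a/2), a)


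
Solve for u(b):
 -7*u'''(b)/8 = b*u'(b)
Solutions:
 u(b) = C1 + Integral(C2*airyai(-2*7^(2/3)*b/7) + C3*airybi(-2*7^(2/3)*b/7), b)


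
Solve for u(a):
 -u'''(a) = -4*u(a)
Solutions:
 u(a) = C3*exp(2^(2/3)*a) + (C1*sin(2^(2/3)*sqrt(3)*a/2) + C2*cos(2^(2/3)*sqrt(3)*a/2))*exp(-2^(2/3)*a/2)


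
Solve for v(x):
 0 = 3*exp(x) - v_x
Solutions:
 v(x) = C1 + 3*exp(x)


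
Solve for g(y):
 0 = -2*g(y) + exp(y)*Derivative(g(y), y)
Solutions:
 g(y) = C1*exp(-2*exp(-y))


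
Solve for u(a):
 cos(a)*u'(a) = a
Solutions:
 u(a) = C1 + Integral(a/cos(a), a)


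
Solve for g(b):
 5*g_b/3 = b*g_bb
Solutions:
 g(b) = C1 + C2*b^(8/3)


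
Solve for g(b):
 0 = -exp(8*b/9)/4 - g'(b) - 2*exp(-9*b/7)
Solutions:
 g(b) = C1 - 9*exp(8*b/9)/32 + 14*exp(-9*b/7)/9


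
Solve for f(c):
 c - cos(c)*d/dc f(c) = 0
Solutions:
 f(c) = C1 + Integral(c/cos(c), c)


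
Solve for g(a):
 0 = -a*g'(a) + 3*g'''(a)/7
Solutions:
 g(a) = C1 + Integral(C2*airyai(3^(2/3)*7^(1/3)*a/3) + C3*airybi(3^(2/3)*7^(1/3)*a/3), a)


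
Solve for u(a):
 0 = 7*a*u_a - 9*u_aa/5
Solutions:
 u(a) = C1 + C2*erfi(sqrt(70)*a/6)


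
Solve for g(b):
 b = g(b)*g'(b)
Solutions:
 g(b) = -sqrt(C1 + b^2)
 g(b) = sqrt(C1 + b^2)


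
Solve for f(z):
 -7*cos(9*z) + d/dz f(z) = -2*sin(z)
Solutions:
 f(z) = C1 + 7*sin(9*z)/9 + 2*cos(z)


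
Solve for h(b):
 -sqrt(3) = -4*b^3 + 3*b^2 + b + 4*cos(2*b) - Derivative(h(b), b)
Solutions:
 h(b) = C1 - b^4 + b^3 + b^2/2 + sqrt(3)*b + 2*sin(2*b)


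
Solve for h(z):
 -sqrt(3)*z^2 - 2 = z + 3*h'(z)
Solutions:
 h(z) = C1 - sqrt(3)*z^3/9 - z^2/6 - 2*z/3


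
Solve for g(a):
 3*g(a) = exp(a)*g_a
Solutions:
 g(a) = C1*exp(-3*exp(-a))


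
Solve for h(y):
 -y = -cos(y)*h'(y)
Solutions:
 h(y) = C1 + Integral(y/cos(y), y)


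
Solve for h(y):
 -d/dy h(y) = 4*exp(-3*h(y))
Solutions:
 h(y) = log(C1 - 12*y)/3
 h(y) = log((-3^(1/3) - 3^(5/6)*I)*(C1 - 4*y)^(1/3)/2)
 h(y) = log((-3^(1/3) + 3^(5/6)*I)*(C1 - 4*y)^(1/3)/2)


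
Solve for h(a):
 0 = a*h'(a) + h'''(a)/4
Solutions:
 h(a) = C1 + Integral(C2*airyai(-2^(2/3)*a) + C3*airybi(-2^(2/3)*a), a)


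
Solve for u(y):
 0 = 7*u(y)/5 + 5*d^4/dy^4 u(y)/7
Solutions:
 u(y) = (C1*sin(sqrt(70)*y/10) + C2*cos(sqrt(70)*y/10))*exp(-sqrt(70)*y/10) + (C3*sin(sqrt(70)*y/10) + C4*cos(sqrt(70)*y/10))*exp(sqrt(70)*y/10)


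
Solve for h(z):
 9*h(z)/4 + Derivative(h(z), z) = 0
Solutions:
 h(z) = C1*exp(-9*z/4)


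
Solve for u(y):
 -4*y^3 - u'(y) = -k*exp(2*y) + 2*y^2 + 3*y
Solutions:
 u(y) = C1 + k*exp(2*y)/2 - y^4 - 2*y^3/3 - 3*y^2/2


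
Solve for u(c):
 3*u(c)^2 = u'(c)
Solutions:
 u(c) = -1/(C1 + 3*c)


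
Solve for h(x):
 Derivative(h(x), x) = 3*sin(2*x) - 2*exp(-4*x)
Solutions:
 h(x) = C1 - 3*cos(2*x)/2 + exp(-4*x)/2


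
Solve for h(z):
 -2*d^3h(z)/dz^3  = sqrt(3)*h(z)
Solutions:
 h(z) = C3*exp(-2^(2/3)*3^(1/6)*z/2) + (C1*sin(6^(2/3)*z/4) + C2*cos(6^(2/3)*z/4))*exp(2^(2/3)*3^(1/6)*z/4)


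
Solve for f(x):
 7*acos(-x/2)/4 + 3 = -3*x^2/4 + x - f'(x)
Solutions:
 f(x) = C1 - x^3/4 + x^2/2 - 7*x*acos(-x/2)/4 - 3*x - 7*sqrt(4 - x^2)/4


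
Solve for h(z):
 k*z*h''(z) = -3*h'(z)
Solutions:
 h(z) = C1 + z^(((re(k) - 3)*re(k) + im(k)^2)/(re(k)^2 + im(k)^2))*(C2*sin(3*log(z)*Abs(im(k))/(re(k)^2 + im(k)^2)) + C3*cos(3*log(z)*im(k)/(re(k)^2 + im(k)^2)))


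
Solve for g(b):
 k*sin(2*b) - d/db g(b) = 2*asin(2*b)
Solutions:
 g(b) = C1 - 2*b*asin(2*b) - k*cos(2*b)/2 - sqrt(1 - 4*b^2)


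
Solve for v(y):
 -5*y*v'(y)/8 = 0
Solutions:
 v(y) = C1


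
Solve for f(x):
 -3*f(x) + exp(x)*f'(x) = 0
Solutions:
 f(x) = C1*exp(-3*exp(-x))
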